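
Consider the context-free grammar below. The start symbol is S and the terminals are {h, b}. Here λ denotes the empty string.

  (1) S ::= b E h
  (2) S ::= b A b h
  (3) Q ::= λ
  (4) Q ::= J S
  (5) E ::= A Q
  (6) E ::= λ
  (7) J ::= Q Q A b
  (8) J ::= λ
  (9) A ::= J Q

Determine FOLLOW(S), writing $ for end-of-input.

FIRST(S) = {b}
FIRST(Q) = {λ, b}  (via J S)
FIRST(E) = {λ, b}  (via A Q)
FIRST(J) = {λ, b}  (via Q Q A b)
FIRST(A) = {λ, b}  (via J Q)
FOLLOW(S) includes $ since S is the start symbol.
FOLLOW(E): in S::=b E h, E is followed by h with FIRST {h}. Thus FOLLOW(E) = {h}.
FOLLOW(A): in S::=b A b h, A is followed by b h with FIRST {b}; in E::=A Q, A is followed by Q with FIRST {λ, b}; in E::=A Q, the suffix after A is nullable, so FOLLOW(A) ⊇ FOLLOW(E) = {h}; in J::=Q Q A b, A is followed by b with FIRST {b}. Thus FOLLOW(A) = {b, h}.
FOLLOW(Q): in E::=A Q, the suffix after Q is empty, so FOLLOW(Q) ⊇ FOLLOW(E) = {h}; in J::=Q Q A b (occurrence 1), Q is followed by Q A b with FIRST {b}; in J::=Q Q A b (occurrence 2), Q is followed by A b with FIRST {b}; in A::=J Q, the suffix after Q is empty, so FOLLOW(Q) ⊇ FOLLOW(A) = {b, h}. Thus FOLLOW(Q) = {b, h}.
FOLLOW(S): in Q::=J S, the suffix after S is empty, so FOLLOW(S) ⊇ FOLLOW(Q) = {b, h}. Thus FOLLOW(S) = {$, b, h}.
FOLLOW(J): in Q::=J S, J is followed by S with FIRST {b}; in A::=J Q, J is followed by Q with FIRST {λ, b}; in A::=J Q, the suffix after J is nullable, so FOLLOW(J) ⊇ FOLLOW(A) = {b, h}. Thus FOLLOW(J) = {b, h}.

{$, b, h}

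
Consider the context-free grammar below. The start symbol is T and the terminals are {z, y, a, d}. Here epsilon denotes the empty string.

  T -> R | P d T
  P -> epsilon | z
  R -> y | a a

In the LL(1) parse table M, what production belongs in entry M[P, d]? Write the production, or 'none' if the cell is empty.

P -> epsilon

FIRST(P): from P->epsilon we get {epsilon}; from P->z we get {z}. So FIRST(P) = {epsilon, z}.
FIRST(R): from R->y we get {y}; from R->a a we get {a}. So FIRST(R) = {a, y}.
FIRST(T): from T->R we get {a, y}; from T->P d T we get {d, z}. So FIRST(T) = {a, d, y, z}.
FOLLOW(T) includes $ since T is the start symbol.
FOLLOW(P): in T->P d T, P is followed by d T with FIRST {d}. Thus FOLLOW(P) = {d}.
For P -> epsilon: FIRST(epsilon) = {epsilon}, so it goes in M[P, t] for t ∈ {}; since epsilon ∈ FIRST, also for every t ∈ FOLLOW(P) = {d}.
For P -> z: FIRST(z) = {z}, so it goes in M[P, t] for t ∈ {z}.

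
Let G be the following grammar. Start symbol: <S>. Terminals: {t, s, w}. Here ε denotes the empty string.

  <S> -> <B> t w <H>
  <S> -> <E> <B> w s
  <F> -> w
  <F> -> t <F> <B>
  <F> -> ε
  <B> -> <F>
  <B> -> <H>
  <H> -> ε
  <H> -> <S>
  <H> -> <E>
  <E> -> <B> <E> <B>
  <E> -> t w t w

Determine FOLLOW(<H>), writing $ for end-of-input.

FIRST(<F>): from <F>->w we get {w}; from <F>->t <F> <B> we get {t}; from <F>->ε we get {ε}. So FIRST(<F>) = {ε, t, w}.
FIRST(<S>): from <S>-><B> t w <H> we get {t, w}; from <S>-><E> <B> w s we get {t, w}. So FIRST(<S>) = {t, w}.
FIRST(<B>): from <B>-><F> we get {ε, t, w}; from <B>-><H> we get {ε, t, w}. So FIRST(<B>) = {ε, t, w}.
FIRST(<E>): from <E>-><B> <E> <B> we get {t, w}; from <E>->t w t w we get {t}. So FIRST(<E>) = {t, w}.
FIRST(<H>): from <H>->ε we get {ε}; from <H>-><S> we get {t, w}; from <H>-><E> we get {t, w}. So FIRST(<H>) = {ε, t, w}.
FOLLOW(<S>) includes $ since <S> is the start symbol.
FOLLOW(<S>): in <H>-><S>, the suffix after <S> is empty, so FOLLOW(<S>) ⊇ FOLLOW(<H>) = {$, t, w}. Thus FOLLOW(<S>) = {$, t, w}.
FOLLOW(<F>): in <F>->t <F> <B>, <F> is followed by <B> with FIRST {ε, t, w}; in <F>->t <F> <B>, the suffix after <F> is nullable (adds nothing new); in <B>-><F>, the suffix after <F> is empty, so FOLLOW(<F>) ⊇ FOLLOW(<B>) = {$, t, w}. Thus FOLLOW(<F>) = {$, t, w}.
FOLLOW(<B>): in <S>-><B> t w <H>, <B> is followed by t w <H> with FIRST {t}; in <S>-><E> <B> w s, <B> is followed by w s with FIRST {w}; in <F>->t <F> <B>, the suffix after <B> is empty, so FOLLOW(<B>) ⊇ FOLLOW(<F>) = {$, t, w}; in <E>-><B> <E> <B> (occurrence 1), <B> is followed by <E> <B> with FIRST {t, w}; in <E>-><B> <E> <B> (occurrence 2), the suffix after <B> is empty, so FOLLOW(<B>) ⊇ FOLLOW(<E>) = {$, t, w}. Thus FOLLOW(<B>) = {$, t, w}.
FOLLOW(<H>): in <S>-><B> t w <H>, the suffix after <H> is empty, so FOLLOW(<H>) ⊇ FOLLOW(<S>) = {$, t, w}; in <B>-><H>, the suffix after <H> is empty, so FOLLOW(<H>) ⊇ FOLLOW(<B>) = {$, t, w}. Thus FOLLOW(<H>) = {$, t, w}.
FOLLOW(<E>): in <S>-><E> <B> w s, <E> is followed by <B> w s with FIRST {t, w}; in <H>-><E>, the suffix after <E> is empty, so FOLLOW(<E>) ⊇ FOLLOW(<H>) = {$, t, w}; in <E>-><B> <E> <B>, <E> is followed by <B> with FIRST {ε, t, w}; in <E>-><B> <E> <B>, the suffix after <E> is nullable (adds nothing new). Thus FOLLOW(<E>) = {$, t, w}.

{$, t, w}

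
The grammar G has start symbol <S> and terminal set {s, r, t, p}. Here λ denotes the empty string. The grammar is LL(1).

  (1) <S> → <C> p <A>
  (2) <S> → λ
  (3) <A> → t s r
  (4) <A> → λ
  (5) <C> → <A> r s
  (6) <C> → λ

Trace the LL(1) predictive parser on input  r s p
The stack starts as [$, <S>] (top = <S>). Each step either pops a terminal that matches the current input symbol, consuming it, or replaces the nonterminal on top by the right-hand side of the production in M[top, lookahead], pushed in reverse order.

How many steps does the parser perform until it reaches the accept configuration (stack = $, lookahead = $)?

step 1: stack=$ <S>  input=r s p $  — expand <S> → <C> p <A>
step 2: stack=$ <A> p <C>  input=r s p $  — expand <C> → <A> r s
step 3: stack=$ <A> p s r <A>  input=r s p $  — expand <A> → λ
step 4: stack=$ <A> p s r  input=r s p $  — match r
step 5: stack=$ <A> p s  input=s p $  — match s
step 6: stack=$ <A> p  input=p $  — match p
step 7: stack=$ <A>  input=$  — expand <A> → λ
Accept reached after 7 steps.

7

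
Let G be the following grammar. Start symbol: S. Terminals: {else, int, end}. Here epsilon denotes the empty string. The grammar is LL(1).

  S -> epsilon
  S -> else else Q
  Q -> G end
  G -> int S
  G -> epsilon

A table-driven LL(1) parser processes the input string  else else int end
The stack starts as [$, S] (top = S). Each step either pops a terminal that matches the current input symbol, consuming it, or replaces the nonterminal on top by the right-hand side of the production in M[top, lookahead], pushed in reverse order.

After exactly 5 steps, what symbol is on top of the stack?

int

step 1: stack=$ S  input=else else int end $  — expand S -> else else Q
step 2: stack=$ Q else else  input=else else int end $  — match else
step 3: stack=$ Q else  input=else int end $  — match else
step 4: stack=$ Q  input=int end $  — expand Q -> G end
step 5: stack=$ end G  input=int end $  — expand G -> int S
Stack after step 5: $ end S int (top = int).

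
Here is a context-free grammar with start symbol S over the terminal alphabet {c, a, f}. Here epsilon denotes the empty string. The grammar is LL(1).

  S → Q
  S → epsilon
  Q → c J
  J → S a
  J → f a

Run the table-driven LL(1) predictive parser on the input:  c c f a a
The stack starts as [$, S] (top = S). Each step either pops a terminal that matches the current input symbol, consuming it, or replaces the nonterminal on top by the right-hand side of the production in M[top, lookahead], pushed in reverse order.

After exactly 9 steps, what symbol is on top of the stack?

a

step 1: stack=$ S  input=c c f a a $  — expand S → Q
step 2: stack=$ Q  input=c c f a a $  — expand Q → c J
step 3: stack=$ J c  input=c c f a a $  — match c
step 4: stack=$ J  input=c f a a $  — expand J → S a
step 5: stack=$ a S  input=c f a a $  — expand S → Q
step 6: stack=$ a Q  input=c f a a $  — expand Q → c J
step 7: stack=$ a J c  input=c f a a $  — match c
step 8: stack=$ a J  input=f a a $  — expand J → f a
step 9: stack=$ a a f  input=f a a $  — match f
Stack after step 9: $ a a (top = a).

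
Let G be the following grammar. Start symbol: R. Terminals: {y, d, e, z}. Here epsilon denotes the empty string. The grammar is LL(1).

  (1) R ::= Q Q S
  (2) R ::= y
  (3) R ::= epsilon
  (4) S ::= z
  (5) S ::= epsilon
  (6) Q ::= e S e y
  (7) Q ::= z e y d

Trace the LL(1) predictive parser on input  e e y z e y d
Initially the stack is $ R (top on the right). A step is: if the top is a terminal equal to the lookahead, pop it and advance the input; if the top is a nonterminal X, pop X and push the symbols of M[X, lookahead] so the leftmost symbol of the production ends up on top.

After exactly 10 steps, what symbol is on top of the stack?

      Stack          Input            Action
   1  $ R            e e y z e y d $  expand R ::= Q Q S
   2  $ S Q Q        e e y z e y d $  expand Q ::= e S e y
   3  $ S Q y e S e  e e y z e y d $  match e
   4  $ S Q y e S    e y z e y d $    expand S ::= epsilon
   5  $ S Q y e      e y z e y d $    match e
   6  $ S Q y        y z e y d $      match y
   7  $ S Q          z e y d $        expand Q ::= z e y d
   8  $ S d y e z    z e y d $        match z
   9  $ S d y e      e y d $          match e
  10  $ S d y        y d $            match y
Stack after step 10: $ S d (top = d).

d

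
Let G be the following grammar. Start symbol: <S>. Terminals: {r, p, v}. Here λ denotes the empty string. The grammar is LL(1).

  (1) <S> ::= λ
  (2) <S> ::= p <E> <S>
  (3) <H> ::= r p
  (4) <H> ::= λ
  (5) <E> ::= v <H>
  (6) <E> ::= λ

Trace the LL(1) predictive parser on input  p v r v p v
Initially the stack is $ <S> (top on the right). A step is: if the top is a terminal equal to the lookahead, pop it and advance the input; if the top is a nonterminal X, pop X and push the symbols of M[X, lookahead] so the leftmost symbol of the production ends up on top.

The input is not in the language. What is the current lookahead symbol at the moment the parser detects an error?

v

step 1: stack=$ <S>  input=p v r v p v $  — expand <S> ::= p <E> <S>
step 2: stack=$ <S> <E> p  input=p v r v p v $  — match p
step 3: stack=$ <S> <E>  input=v r v p v $  — expand <E> ::= v <H>
step 4: stack=$ <S> <H> v  input=v r v p v $  — match v
step 5: stack=$ <S> <H>  input=r v p v $  — expand <H> ::= r p
step 6: stack=$ <S> p r  input=r v p v $  — match r
step 7: stack=$ <S> p  input=v p v $  — error: top is terminal p but lookahead is v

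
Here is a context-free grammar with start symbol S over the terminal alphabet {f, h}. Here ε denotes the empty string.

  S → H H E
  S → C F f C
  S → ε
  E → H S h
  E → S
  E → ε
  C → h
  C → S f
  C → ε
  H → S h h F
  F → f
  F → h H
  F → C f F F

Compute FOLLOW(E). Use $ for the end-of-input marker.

{$, f, h}

FIRST(S) = {ε, f, h}  (via H H E, C F f C)
FIRST(C) = {ε, f, h}  (via S f)
FIRST(H) = {f, h}  (via S h h F)
FIRST(E) = {ε, f, h}  (via H S h, S)
FIRST(F) = {f, h}  (via C f F F)
FOLLOW(S) includes $ since S is the start symbol.
FOLLOW(S): in E→H S h, S is followed by h with FIRST {h}; in E→S, the suffix after S is empty, so FOLLOW(S) ⊇ FOLLOW(E) = {$, f, h}; in C→S f, S is followed by f with FIRST {f}; in H→S h h F, S is followed by h h F with FIRST {h}. Thus FOLLOW(S) = {$, f, h}.
FOLLOW(E): in S→H H E, the suffix after E is empty, so FOLLOW(E) ⊇ FOLLOW(S) = {$, f, h}. Thus FOLLOW(E) = {$, f, h}.
FOLLOW(C): in S→C F f C (occurrence 1), C is followed by F f C with FIRST {f, h}; in S→C F f C (occurrence 2), the suffix after C is empty, so FOLLOW(C) ⊇ FOLLOW(S) = {$, f, h}; in F→C f F F, C is followed by f F F with FIRST {f}. Thus FOLLOW(C) = {$, f, h}.
FOLLOW(H): in S→H H E (occurrence 1), H is followed by H E with FIRST {f, h}; in S→H H E (occurrence 2), H is followed by E with FIRST {ε, f, h}; in S→H H E (occurrence 2), the suffix after H is nullable, so FOLLOW(H) ⊇ FOLLOW(S) = {$, f, h}; in E→H S h, H is followed by S h with FIRST {f, h}; in F→h H, the suffix after H is empty, so FOLLOW(H) ⊇ FOLLOW(F) = {$, f, h}. Thus FOLLOW(H) = {$, f, h}.
FOLLOW(F): in S→C F f C, F is followed by f C with FIRST {f}; in H→S h h F, the suffix after F is empty, so FOLLOW(F) ⊇ FOLLOW(H) = {$, f, h}; in F→C f F F (occurrence 1), F is followed by F with FIRST {f, h}; in F→C f F F (occurrence 2), the suffix after F is empty (adds nothing new). Thus FOLLOW(F) = {$, f, h}.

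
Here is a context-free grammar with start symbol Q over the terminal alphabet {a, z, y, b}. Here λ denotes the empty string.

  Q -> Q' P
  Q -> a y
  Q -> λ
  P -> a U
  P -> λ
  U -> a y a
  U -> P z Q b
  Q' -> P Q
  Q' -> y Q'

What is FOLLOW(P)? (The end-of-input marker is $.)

{$, a, b, y, z}

FIRST(P): from P->a U we get {a}; from P->λ we get {λ}. So FIRST(P) = {λ, a}.
FIRST(U): from U->a y a we get {a}; from U->P z Q b we get {a, z}. So FIRST(U) = {a, z}.
FIRST(Q): from Q->Q' P we get {λ, a, y}; from Q->a y we get {a}; from Q->λ we get {λ}. So FIRST(Q) = {λ, a, y}.
FIRST(Q'): from Q'->P Q we get {λ, a, y}; from Q'->y Q' we get {y}. So FIRST(Q') = {λ, a, y}.
FOLLOW(Q) includes $ since Q is the start symbol.
FOLLOW(Q): in U->P z Q b, Q is followed by b with FIRST {b}; in Q'->P Q, the suffix after Q is empty, so FOLLOW(Q) ⊇ FOLLOW(Q') = {$, a, b}. Thus FOLLOW(Q) = {$, a, b}.
FOLLOW(Q'): in Q->Q' P, Q' is followed by P with FIRST {λ, a}; in Q->Q' P, the suffix after Q' is nullable, so FOLLOW(Q') ⊇ FOLLOW(Q) = {$, a, b}; in Q'->y Q', the suffix after Q' is empty (adds nothing new). Thus FOLLOW(Q') = {$, a, b}.
FOLLOW(P): in Q->Q' P, the suffix after P is empty, so FOLLOW(P) ⊇ FOLLOW(Q) = {$, a, b}; in U->P z Q b, P is followed by z Q b with FIRST {z}; in Q'->P Q, P is followed by Q with FIRST {λ, a, y}; in Q'->P Q, the suffix after P is nullable, so FOLLOW(P) ⊇ FOLLOW(Q') = {$, a, b}. Thus FOLLOW(P) = {$, a, b, y, z}.
FOLLOW(U): in P->a U, the suffix after U is empty, so FOLLOW(U) ⊇ FOLLOW(P) = {$, a, b, y, z}. Thus FOLLOW(U) = {$, a, b, y, z}.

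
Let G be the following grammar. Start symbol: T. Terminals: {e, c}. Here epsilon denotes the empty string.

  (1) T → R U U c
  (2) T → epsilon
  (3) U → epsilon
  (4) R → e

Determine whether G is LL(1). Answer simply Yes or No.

Yes

FIRST(T) = {epsilon, e}
FIRST(U) = {epsilon}
FIRST(R) = {e}
FOLLOW(T) = {$}
FOLLOW(U) = {c}
FOLLOW(R) = {c}
Each cell of M receives at most one production.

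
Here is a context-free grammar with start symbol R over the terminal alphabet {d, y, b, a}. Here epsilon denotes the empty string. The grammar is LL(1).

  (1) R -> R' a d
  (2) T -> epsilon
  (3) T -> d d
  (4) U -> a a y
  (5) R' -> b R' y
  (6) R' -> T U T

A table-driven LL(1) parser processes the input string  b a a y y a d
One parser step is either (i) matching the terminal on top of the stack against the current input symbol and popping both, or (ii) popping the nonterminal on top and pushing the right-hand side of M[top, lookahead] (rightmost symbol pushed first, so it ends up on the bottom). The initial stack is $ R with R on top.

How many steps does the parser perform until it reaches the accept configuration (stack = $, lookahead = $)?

13

step 1: stack=$ R  input=b a a y y a d $  — expand R -> R' a d
step 2: stack=$ d a R'  input=b a a y y a d $  — expand R' -> b R' y
step 3: stack=$ d a y R' b  input=b a a y y a d $  — match b
step 4: stack=$ d a y R'  input=a a y y a d $  — expand R' -> T U T
step 5: stack=$ d a y T U T  input=a a y y a d $  — expand T -> epsilon
step 6: stack=$ d a y T U  input=a a y y a d $  — expand U -> a a y
step 7: stack=$ d a y T y a a  input=a a y y a d $  — match a
step 8: stack=$ d a y T y a  input=a y y a d $  — match a
step 9: stack=$ d a y T y  input=y y a d $  — match y
step 10: stack=$ d a y T  input=y a d $  — expand T -> epsilon
step 11: stack=$ d a y  input=y a d $  — match y
step 12: stack=$ d a  input=a d $  — match a
step 13: stack=$ d  input=d $  — match d
Accept reached after 13 steps.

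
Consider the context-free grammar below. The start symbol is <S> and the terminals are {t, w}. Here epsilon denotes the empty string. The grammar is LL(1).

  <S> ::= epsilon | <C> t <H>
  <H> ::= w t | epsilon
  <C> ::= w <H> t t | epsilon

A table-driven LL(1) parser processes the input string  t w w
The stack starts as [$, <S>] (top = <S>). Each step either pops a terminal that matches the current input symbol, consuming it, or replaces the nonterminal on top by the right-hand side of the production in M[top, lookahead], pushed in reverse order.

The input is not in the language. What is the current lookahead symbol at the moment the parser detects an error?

w

     Stack        Input    Action
  1  $ <S>        t w w $  expand <S> ::= <C> t <H>
  2  $ <H> t <C>  t w w $  expand <C> ::= epsilon
  3  $ <H> t      t w w $  match t
  4  $ <H>        w w $    expand <H> ::= w t
  5  $ t w        w w $    match w
  6  $ t          w $      error: top is terminal t but lookahead is w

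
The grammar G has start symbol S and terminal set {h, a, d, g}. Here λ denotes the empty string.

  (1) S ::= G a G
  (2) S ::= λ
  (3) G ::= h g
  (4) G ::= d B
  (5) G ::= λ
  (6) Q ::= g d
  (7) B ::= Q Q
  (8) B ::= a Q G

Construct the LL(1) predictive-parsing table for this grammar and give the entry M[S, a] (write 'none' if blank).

S ::= G a G

FIRST(G) = {λ, d, h}
FIRST(Q) = {g}
FIRST(S) = {λ, a, d, h}  (via G a G)
FIRST(B) = {a, g}  (via Q Q)
FOLLOW(S) includes $ since S is the start symbol.
FOLLOW(S): S appears on no right-hand side. Thus FOLLOW(S) = {$}.
For S ::= G a G: FIRST(G a G) = {a, d, h}, so it goes in M[S, t] for t ∈ {a, d, h}.
For S ::= λ: FIRST(λ) = {λ}, so it goes in M[S, t] for t ∈ {}; since λ ∈ FIRST, also for every t ∈ FOLLOW(S) = {$}.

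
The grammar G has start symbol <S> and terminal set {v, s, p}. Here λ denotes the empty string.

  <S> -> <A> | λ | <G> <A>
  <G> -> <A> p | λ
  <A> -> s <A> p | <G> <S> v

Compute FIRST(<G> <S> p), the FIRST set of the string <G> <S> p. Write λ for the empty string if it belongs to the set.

{p, s, v}

FIRST(<S>): from <S>-><A> we get {s, v}; from <S>->λ we get {λ}; from <S>-><G> <A> we get {s, v}. So FIRST(<S>) = {λ, s, v}.
FIRST(<G>): from <G>-><A> p we get {s, v}; from <G>->λ we get {λ}. So FIRST(<G>) = {λ, s, v}.
FIRST(<A>): from <A>->s <A> p we get {s}; from <A>-><G> <S> v we get {s, v}. So FIRST(<A>) = {s, v}.
FIRST(<G> <S> p): take FIRST of each symbol in turn, carrying on past any symbol whose FIRST contains λ; result {p, s, v}.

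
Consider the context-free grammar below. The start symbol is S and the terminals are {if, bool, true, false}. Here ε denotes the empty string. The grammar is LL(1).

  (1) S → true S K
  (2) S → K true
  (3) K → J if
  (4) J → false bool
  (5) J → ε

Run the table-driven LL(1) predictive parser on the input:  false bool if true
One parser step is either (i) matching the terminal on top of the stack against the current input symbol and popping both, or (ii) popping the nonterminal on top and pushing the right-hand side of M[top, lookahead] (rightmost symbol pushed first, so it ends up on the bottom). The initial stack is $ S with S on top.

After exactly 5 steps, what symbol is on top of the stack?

if

     Stack                 Input                 Action
  1  $ S                   false bool if true $  expand S → K true
  2  $ true K              false bool if true $  expand K → J if
  3  $ true if J           false bool if true $  expand J → false bool
  4  $ true if bool false  false bool if true $  match false
  5  $ true if bool        bool if true $        match bool
Stack after step 5: $ true if (top = if).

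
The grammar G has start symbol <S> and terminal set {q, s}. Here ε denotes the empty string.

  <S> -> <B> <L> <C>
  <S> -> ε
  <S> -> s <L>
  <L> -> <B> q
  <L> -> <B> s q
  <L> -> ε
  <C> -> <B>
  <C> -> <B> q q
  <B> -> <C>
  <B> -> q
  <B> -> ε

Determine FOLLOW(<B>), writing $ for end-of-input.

{$, q, s}

FIRST(<S>) = {ε, q, s}  (via <B> <L> <C>)
FIRST(<L>) = {ε, q, s}  (via <B> q, <B> s q)
FIRST(<C>) = {ε, q}  (via <B>, <B> q q)
FIRST(<B>) = {ε, q}  (via <C>)
FOLLOW(<S>) includes $ since <S> is the start symbol.
FOLLOW(<S>): <S> appears on no right-hand side. Thus FOLLOW(<S>) = {$}.
FOLLOW(<L>): in <S>-><B> <L> <C>, <L> is followed by <C> with FIRST {ε, q}; in <S>-><B> <L> <C>, the suffix after <L> is nullable, so FOLLOW(<L>) ⊇ FOLLOW(<S>) = {$}; in <S>->s <L>, the suffix after <L> is empty, so FOLLOW(<L>) ⊇ FOLLOW(<S>) = {$}. Thus FOLLOW(<L>) = {$, q}.
FOLLOW(<C>): in <S>-><B> <L> <C>, the suffix after <C> is empty, so FOLLOW(<C>) ⊇ FOLLOW(<S>) = {$}; in <B>-><C>, the suffix after <C> is empty, so FOLLOW(<C>) ⊇ FOLLOW(<B>) = {$, q, s}. Thus FOLLOW(<C>) = {$, q, s}.
FOLLOW(<B>): in <S>-><B> <L> <C>, <B> is followed by <L> <C> with FIRST {ε, q, s}; in <S>-><B> <L> <C>, the suffix after <B> is nullable, so FOLLOW(<B>) ⊇ FOLLOW(<S>) = {$}; in <L>-><B> q, <B> is followed by q with FIRST {q}; in <L>-><B> s q, <B> is followed by s q with FIRST {s}; in <C>-><B>, the suffix after <B> is empty, so FOLLOW(<B>) ⊇ FOLLOW(<C>) = {$, q, s}; in <C>-><B> q q, <B> is followed by q q with FIRST {q}. Thus FOLLOW(<B>) = {$, q, s}.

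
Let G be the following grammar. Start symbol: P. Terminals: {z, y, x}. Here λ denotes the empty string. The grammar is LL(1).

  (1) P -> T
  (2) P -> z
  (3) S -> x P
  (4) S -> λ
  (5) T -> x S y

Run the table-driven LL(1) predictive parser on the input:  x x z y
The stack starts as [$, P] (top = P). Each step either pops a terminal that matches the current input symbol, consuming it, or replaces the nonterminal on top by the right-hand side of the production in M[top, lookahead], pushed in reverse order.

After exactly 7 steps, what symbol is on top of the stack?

y

     Stack    Input      Action
  1  $ P      x x z y $  expand P -> T
  2  $ T      x x z y $  expand T -> x S y
  3  $ y S x  x x z y $  match x
  4  $ y S    x z y $    expand S -> x P
  5  $ y P x  x z y $    match x
  6  $ y P    z y $      expand P -> z
  7  $ y z    z y $      match z
Stack after step 7: $ y (top = y).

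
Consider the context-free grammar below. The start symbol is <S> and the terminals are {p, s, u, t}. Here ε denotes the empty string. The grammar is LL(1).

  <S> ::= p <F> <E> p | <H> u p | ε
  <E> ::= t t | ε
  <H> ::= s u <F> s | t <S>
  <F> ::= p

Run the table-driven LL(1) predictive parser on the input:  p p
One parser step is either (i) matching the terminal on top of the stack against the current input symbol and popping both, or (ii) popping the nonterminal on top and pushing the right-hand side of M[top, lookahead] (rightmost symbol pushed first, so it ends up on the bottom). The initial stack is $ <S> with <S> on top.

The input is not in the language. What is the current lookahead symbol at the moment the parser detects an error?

     Stack          Input  Action
  1  $ <S>          p p $  expand <S> ::= p <F> <E> p
  2  $ p <E> <F> p  p p $  match p
  3  $ p <E> <F>    p $    expand <F> ::= p
  4  $ p <E> p      p $    match p
  5  $ p <E>        $      error: M[<E>, $] is empty

$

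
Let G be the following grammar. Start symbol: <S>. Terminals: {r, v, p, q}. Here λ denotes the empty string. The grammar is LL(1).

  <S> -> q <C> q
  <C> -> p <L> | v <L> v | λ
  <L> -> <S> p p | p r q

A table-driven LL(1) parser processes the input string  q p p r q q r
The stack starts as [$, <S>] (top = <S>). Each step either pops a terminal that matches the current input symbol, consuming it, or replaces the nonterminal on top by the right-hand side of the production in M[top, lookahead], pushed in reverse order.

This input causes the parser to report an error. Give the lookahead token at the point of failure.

      Stack      Input            Action
   1  $ <S>      q p p r q q r $  expand <S> -> q <C> q
   2  $ q <C> q  q p p r q q r $  match q
   3  $ q <C>    p p r q q r $    expand <C> -> p <L>
   4  $ q <L> p  p p r q q r $    match p
   5  $ q <L>    p r q q r $      expand <L> -> p r q
   6  $ q q r p  p r q q r $      match p
   7  $ q q r    r q q r $        match r
   8  $ q q      q q r $          match q
   9  $ q        q r $            match q
  10  $          r $              error: stack empty but input remains

r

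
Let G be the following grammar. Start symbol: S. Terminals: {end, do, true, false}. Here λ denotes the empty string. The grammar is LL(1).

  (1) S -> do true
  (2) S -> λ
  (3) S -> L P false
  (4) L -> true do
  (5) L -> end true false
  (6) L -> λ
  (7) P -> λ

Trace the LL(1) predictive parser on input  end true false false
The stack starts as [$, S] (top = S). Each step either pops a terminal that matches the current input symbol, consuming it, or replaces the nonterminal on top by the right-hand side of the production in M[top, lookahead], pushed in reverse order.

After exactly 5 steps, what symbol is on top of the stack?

P

     Stack                     Input                   Action
  1  $ S                       end true false false $  expand S -> L P false
  2  $ false P L               end true false false $  expand L -> end true false
  3  $ false P false true end  end true false false $  match end
  4  $ false P false true      true false false $      match true
  5  $ false P false           false false $           match false
Stack after step 5: $ false P (top = P).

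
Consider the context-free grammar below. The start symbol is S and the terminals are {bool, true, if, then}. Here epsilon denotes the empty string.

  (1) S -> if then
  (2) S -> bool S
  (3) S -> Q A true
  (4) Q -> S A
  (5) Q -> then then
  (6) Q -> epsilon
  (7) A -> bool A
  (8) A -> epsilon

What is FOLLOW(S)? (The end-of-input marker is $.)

FIRST(A) = {epsilon, bool}
FIRST(S) = {bool, if, then, true}  (via Q A true)
FIRST(Q) = {epsilon, bool, if, then, true}  (via S A)
FOLLOW(S) includes $ since S is the start symbol.
FOLLOW(Q): in S->Q A true, Q is followed by A true with FIRST {bool, true}. Thus FOLLOW(Q) = {bool, true}.
FOLLOW(S): in S->bool S, the suffix after S is empty (adds nothing new); in Q->S A, S is followed by A with FIRST {epsilon, bool}; in Q->S A, the suffix after S is nullable, so FOLLOW(S) ⊇ FOLLOW(Q) = {bool, true}. Thus FOLLOW(S) = {$, bool, true}.
FOLLOW(A): in S->Q A true, A is followed by true with FIRST {true}; in Q->S A, the suffix after A is empty, so FOLLOW(A) ⊇ FOLLOW(Q) = {bool, true}; in A->bool A, the suffix after A is empty (adds nothing new). Thus FOLLOW(A) = {bool, true}.

{$, bool, true}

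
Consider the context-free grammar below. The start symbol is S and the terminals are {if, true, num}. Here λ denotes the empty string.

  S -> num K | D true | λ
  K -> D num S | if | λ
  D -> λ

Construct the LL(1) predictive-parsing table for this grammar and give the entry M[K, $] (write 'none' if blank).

FIRST(D): from D->λ we get {λ}. So FIRST(D) = {λ}.
FIRST(S): from S->num K we get {num}; from S->D true we get {true}; from S->λ we get {λ}. So FIRST(S) = {λ, num, true}.
FIRST(K): from K->D num S we get {num}; from K->if we get {if}; from K->λ we get {λ}. So FIRST(K) = {λ, if, num}.
FOLLOW(S) includes $ since S is the start symbol.
FOLLOW(S): in K->D num S, the suffix after S is empty, so FOLLOW(S) ⊇ FOLLOW(K) = {$}. Thus FOLLOW(S) = {$}.
FOLLOW(K): in S->num K, the suffix after K is empty, so FOLLOW(K) ⊇ FOLLOW(S) = {$}. Thus FOLLOW(K) = {$}.
For K -> D num S: FIRST(D num S) = {num}, so it goes in M[K, t] for t ∈ {num}.
For K -> if: FIRST(if) = {if}, so it goes in M[K, t] for t ∈ {if}.
For K -> λ: FIRST(λ) = {λ}, so it goes in M[K, t] for t ∈ {}; since λ ∈ FIRST, also for every t ∈ FOLLOW(K) = {$}.

K -> λ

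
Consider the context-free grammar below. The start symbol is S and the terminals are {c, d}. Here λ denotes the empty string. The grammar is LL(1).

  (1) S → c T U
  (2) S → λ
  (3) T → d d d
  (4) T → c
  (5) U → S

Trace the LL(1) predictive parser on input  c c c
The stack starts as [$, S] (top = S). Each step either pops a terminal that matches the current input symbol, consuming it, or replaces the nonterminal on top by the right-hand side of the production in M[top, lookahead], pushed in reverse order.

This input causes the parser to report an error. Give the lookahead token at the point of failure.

$

step 1: stack=$ S  input=c c c $  — expand S → c T U
step 2: stack=$ U T c  input=c c c $  — match c
step 3: stack=$ U T  input=c c $  — expand T → c
step 4: stack=$ U c  input=c c $  — match c
step 5: stack=$ U  input=c $  — expand U → S
step 6: stack=$ S  input=c $  — expand S → c T U
step 7: stack=$ U T c  input=c $  — match c
step 8: stack=$ U T  input=$  — error: M[T, $] is empty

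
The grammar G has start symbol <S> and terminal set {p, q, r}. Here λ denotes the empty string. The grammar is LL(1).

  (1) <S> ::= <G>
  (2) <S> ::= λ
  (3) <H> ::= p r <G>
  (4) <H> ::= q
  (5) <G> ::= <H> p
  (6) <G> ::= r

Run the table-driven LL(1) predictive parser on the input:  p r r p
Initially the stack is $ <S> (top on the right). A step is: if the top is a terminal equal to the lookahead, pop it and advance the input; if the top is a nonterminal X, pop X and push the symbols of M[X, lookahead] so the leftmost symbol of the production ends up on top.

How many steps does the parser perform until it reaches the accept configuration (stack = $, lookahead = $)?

     Stack        Input      Action
  1  $ <S>        p r r p $  expand <S> ::= <G>
  2  $ <G>        p r r p $  expand <G> ::= <H> p
  3  $ p <H>      p r r p $  expand <H> ::= p r <G>
  4  $ p <G> r p  p r r p $  match p
  5  $ p <G> r    r r p $    match r
  6  $ p <G>      r p $      expand <G> ::= r
  7  $ p r        r p $      match r
  8  $ p          p $        match p
Accept reached after 8 steps.

8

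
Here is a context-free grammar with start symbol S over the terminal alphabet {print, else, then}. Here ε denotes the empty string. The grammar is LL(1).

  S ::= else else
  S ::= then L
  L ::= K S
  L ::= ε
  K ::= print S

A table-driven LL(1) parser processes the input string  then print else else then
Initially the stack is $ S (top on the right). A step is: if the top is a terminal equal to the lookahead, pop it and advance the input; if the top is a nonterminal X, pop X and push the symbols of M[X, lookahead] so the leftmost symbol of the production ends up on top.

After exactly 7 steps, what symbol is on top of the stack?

     Stack          Input                        Action
  1  $ S            then print else else then $  expand S ::= then L
  2  $ L then       then print else else then $  match then
  3  $ L            print else else then $       expand L ::= K S
  4  $ S K          print else else then $       expand K ::= print S
  5  $ S S print    print else else then $       match print
  6  $ S S          else else then $             expand S ::= else else
  7  $ S else else  else else then $             match else
Stack after step 7: $ S else (top = else).

else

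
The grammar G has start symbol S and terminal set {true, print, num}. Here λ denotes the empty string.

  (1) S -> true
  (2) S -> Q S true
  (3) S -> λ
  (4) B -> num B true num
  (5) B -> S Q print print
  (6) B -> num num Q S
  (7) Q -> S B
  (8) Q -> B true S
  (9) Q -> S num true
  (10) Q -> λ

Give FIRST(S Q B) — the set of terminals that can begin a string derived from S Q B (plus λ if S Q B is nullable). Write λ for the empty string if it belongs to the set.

FIRST(S): from S->true we get {true}; from S->Q S true we get {num, print, true}; from S->λ we get {λ}. So FIRST(S) = {λ, num, print, true}.
FIRST(B): from B->num B true num we get {num}; from B->S Q print print we get {num, print, true}; from B->num num Q S we get {num}. So FIRST(B) = {num, print, true}.
FIRST(Q): from Q->S B we get {num, print, true}; from Q->B true S we get {num, print, true}; from Q->S num true we get {num, print, true}; from Q->λ we get {λ}. So FIRST(Q) = {λ, num, print, true}.
FIRST(S Q B): take FIRST of each symbol in turn, carrying on past any symbol whose FIRST contains λ; result {num, print, true}.

{num, print, true}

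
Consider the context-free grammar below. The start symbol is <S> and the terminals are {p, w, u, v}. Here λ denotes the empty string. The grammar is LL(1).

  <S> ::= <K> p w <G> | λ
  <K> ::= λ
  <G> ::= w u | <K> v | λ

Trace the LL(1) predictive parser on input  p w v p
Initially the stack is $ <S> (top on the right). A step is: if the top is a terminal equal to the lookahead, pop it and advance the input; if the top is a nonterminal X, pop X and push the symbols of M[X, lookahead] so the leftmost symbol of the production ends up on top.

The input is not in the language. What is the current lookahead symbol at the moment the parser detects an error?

     Stack          Input      Action
  1  $ <S>          p w v p $  expand <S> ::= <K> p w <G>
  2  $ <G> w p <K>  p w v p $  expand <K> ::= λ
  3  $ <G> w p      p w v p $  match p
  4  $ <G> w        w v p $    match w
  5  $ <G>          v p $      expand <G> ::= <K> v
  6  $ v <K>        v p $      expand <K> ::= λ
  7  $ v            v p $      match v
  8  $              p $        error: stack empty but input remains

p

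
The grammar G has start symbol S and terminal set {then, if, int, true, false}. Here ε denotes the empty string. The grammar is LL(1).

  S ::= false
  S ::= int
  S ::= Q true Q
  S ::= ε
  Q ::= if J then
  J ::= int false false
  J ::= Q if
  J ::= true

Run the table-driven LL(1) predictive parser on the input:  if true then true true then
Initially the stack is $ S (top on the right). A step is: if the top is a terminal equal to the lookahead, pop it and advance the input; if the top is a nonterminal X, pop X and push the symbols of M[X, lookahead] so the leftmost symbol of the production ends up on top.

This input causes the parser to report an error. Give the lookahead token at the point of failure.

true

     Stack               Input                          Action
  1  $ S                 if true then true true then $  expand S ::= Q true Q
  2  $ Q true Q          if true then true true then $  expand Q ::= if J then
  3  $ Q true then J if  if true then true true then $  match if
  4  $ Q true then J     true then true true then $     expand J ::= true
  5  $ Q true then true  true then true true then $     match true
  6  $ Q true then       then true true then $          match then
  7  $ Q true            true true then $               match true
  8  $ Q                 true then $                    error: M[Q, true] is empty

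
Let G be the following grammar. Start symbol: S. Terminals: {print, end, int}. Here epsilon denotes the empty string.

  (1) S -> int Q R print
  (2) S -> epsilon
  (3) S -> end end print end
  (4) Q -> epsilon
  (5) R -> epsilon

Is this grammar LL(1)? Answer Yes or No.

Yes

FIRST(S) = {epsilon, end, int}
FIRST(Q) = {epsilon}
FIRST(R) = {epsilon}
FOLLOW(S) = {$}
FOLLOW(Q) = {print}
FOLLOW(R) = {print}
Each cell of M receives at most one production.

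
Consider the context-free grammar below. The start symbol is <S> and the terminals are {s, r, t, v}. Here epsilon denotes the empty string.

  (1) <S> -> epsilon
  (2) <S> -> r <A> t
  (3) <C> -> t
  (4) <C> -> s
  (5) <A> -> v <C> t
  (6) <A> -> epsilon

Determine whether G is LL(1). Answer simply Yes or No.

Yes

FIRST(<S>) = {epsilon, r}
FIRST(<C>) = {s, t}
FIRST(<A>) = {epsilon, v}
FOLLOW(<S>) = {$}
FOLLOW(<C>) = {t}
FOLLOW(<A>) = {t}
Each cell of M receives at most one production.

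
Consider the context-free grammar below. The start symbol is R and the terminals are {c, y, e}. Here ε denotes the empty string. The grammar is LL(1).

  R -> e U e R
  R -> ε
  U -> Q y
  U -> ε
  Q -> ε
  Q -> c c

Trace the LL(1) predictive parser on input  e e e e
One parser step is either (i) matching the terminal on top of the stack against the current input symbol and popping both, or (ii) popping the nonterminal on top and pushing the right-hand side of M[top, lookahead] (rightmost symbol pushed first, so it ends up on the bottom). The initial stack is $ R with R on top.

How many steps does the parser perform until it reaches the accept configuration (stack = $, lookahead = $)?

step 1: stack=$ R  input=e e e e $  — expand R -> e U e R
step 2: stack=$ R e U e  input=e e e e $  — match e
step 3: stack=$ R e U  input=e e e $  — expand U -> ε
step 4: stack=$ R e  input=e e e $  — match e
step 5: stack=$ R  input=e e $  — expand R -> e U e R
step 6: stack=$ R e U e  input=e e $  — match e
step 7: stack=$ R e U  input=e $  — expand U -> ε
step 8: stack=$ R e  input=e $  — match e
step 9: stack=$ R  input=$  — expand R -> ε
Accept reached after 9 steps.

9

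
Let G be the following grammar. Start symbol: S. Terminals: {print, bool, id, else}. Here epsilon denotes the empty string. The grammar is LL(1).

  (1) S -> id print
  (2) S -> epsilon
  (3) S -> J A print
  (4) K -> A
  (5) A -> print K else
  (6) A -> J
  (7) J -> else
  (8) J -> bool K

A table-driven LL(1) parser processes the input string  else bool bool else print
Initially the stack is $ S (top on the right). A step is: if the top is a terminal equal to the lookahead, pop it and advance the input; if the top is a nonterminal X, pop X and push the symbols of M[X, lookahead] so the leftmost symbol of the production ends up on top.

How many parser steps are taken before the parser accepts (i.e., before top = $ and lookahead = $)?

      Stack           Input                        Action
   1  $ S             else bool bool else print $  expand S -> J A print
   2  $ print A J     else bool bool else print $  expand J -> else
   3  $ print A else  else bool bool else print $  match else
   4  $ print A       bool bool else print $       expand A -> J
   5  $ print J       bool bool else print $       expand J -> bool K
   6  $ print K bool  bool bool else print $       match bool
   7  $ print K       bool else print $            expand K -> A
   8  $ print A       bool else print $            expand A -> J
   9  $ print J       bool else print $            expand J -> bool K
  10  $ print K bool  bool else print $            match bool
  11  $ print K       else print $                 expand K -> A
  12  $ print A       else print $                 expand A -> J
  13  $ print J       else print $                 expand J -> else
  14  $ print else    else print $                 match else
  15  $ print         print $                      match print
Accept reached after 15 steps.

15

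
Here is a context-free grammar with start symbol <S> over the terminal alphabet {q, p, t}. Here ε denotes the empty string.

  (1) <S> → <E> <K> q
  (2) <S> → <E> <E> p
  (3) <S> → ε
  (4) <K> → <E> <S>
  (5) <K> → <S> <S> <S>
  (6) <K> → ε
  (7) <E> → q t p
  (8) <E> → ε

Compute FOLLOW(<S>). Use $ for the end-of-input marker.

{$, p, q}

FIRST(<E>): from <E>→q t p we get {q}; from <E>→ε we get {ε}. So FIRST(<E>) = {ε, q}.
FIRST(<S>): from <S>→<E> <K> q we get {p, q}; from <S>→<E> <E> p we get {p, q}; from <S>→ε we get {ε}. So FIRST(<S>) = {ε, p, q}.
FIRST(<K>): from <K>→<E> <S> we get {ε, p, q}; from <K>→<S> <S> <S> we get {ε, p, q}; from <K>→ε we get {ε}. So FIRST(<K>) = {ε, p, q}.
FOLLOW(<S>) includes $ since <S> is the start symbol.
FOLLOW(<K>): in <S>→<E> <K> q, <K> is followed by q with FIRST {q}. Thus FOLLOW(<K>) = {q}.
FOLLOW(<S>): in <K>→<E> <S>, the suffix after <S> is empty, so FOLLOW(<S>) ⊇ FOLLOW(<K>) = {q}; in <K>→<S> <S> <S> (occurrence 1), <S> is followed by <S> <S> with FIRST {ε, p, q}; in <K>→<S> <S> <S> (occurrence 1), the suffix after <S> is nullable, so FOLLOW(<S>) ⊇ FOLLOW(<K>) = {q}; in <K>→<S> <S> <S> (occurrence 2), <S> is followed by <S> with FIRST {ε, p, q}; in <K>→<S> <S> <S> (occurrence 2), the suffix after <S> is nullable, so FOLLOW(<S>) ⊇ FOLLOW(<K>) = {q}; in <K>→<S> <S> <S> (occurrence 3), the suffix after <S> is empty, so FOLLOW(<S>) ⊇ FOLLOW(<K>) = {q}. Thus FOLLOW(<S>) = {$, p, q}.
FOLLOW(<E>): in <S>→<E> <K> q, <E> is followed by <K> q with FIRST {p, q}; in <S>→<E> <E> p (occurrence 1), <E> is followed by <E> p with FIRST {p, q}; in <S>→<E> <E> p (occurrence 2), <E> is followed by p with FIRST {p}; in <K>→<E> <S>, <E> is followed by <S> with FIRST {ε, p, q}; in <K>→<E> <S>, the suffix after <E> is nullable, so FOLLOW(<E>) ⊇ FOLLOW(<K>) = {q}. Thus FOLLOW(<E>) = {p, q}.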